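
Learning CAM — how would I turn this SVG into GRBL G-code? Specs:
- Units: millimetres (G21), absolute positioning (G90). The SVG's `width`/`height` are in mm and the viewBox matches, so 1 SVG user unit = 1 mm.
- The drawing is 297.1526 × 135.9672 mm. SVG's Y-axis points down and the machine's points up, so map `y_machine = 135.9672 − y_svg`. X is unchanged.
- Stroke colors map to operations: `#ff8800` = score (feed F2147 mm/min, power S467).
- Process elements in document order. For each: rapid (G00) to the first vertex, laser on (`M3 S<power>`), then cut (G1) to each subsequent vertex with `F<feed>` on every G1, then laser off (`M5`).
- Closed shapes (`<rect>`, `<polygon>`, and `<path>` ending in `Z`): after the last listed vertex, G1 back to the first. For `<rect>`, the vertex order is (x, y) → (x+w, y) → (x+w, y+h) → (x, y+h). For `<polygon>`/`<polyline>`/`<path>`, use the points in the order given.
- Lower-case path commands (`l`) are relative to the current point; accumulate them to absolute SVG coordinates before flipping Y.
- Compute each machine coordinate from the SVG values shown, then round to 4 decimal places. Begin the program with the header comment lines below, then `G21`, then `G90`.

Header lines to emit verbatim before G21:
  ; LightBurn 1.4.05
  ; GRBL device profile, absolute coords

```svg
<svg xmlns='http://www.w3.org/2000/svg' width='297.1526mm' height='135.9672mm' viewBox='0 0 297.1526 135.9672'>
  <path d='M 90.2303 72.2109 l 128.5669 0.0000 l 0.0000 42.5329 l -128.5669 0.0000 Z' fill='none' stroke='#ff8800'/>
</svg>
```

1 u = 1 mm; y_m = 135.9672 − y.

[1] `<path>` rectangle, #ff8800→score S467 F2147: (90.2303,63.7563) → (218.7972,63.7563) → (218.7972,21.2234) → (90.2303,21.2234) → (90.2303,63.7563) (closed)

; LightBurn 1.4.05
; GRBL device profile, absolute coords
G21
G90
G00 X90.2303 Y63.7563
M3 S467
G1 X218.7972 Y63.7563 F2147
G1 X218.7972 Y21.2234 F2147
G1 X90.2303 Y21.2234 F2147
G1 X90.2303 Y63.7563 F2147
M5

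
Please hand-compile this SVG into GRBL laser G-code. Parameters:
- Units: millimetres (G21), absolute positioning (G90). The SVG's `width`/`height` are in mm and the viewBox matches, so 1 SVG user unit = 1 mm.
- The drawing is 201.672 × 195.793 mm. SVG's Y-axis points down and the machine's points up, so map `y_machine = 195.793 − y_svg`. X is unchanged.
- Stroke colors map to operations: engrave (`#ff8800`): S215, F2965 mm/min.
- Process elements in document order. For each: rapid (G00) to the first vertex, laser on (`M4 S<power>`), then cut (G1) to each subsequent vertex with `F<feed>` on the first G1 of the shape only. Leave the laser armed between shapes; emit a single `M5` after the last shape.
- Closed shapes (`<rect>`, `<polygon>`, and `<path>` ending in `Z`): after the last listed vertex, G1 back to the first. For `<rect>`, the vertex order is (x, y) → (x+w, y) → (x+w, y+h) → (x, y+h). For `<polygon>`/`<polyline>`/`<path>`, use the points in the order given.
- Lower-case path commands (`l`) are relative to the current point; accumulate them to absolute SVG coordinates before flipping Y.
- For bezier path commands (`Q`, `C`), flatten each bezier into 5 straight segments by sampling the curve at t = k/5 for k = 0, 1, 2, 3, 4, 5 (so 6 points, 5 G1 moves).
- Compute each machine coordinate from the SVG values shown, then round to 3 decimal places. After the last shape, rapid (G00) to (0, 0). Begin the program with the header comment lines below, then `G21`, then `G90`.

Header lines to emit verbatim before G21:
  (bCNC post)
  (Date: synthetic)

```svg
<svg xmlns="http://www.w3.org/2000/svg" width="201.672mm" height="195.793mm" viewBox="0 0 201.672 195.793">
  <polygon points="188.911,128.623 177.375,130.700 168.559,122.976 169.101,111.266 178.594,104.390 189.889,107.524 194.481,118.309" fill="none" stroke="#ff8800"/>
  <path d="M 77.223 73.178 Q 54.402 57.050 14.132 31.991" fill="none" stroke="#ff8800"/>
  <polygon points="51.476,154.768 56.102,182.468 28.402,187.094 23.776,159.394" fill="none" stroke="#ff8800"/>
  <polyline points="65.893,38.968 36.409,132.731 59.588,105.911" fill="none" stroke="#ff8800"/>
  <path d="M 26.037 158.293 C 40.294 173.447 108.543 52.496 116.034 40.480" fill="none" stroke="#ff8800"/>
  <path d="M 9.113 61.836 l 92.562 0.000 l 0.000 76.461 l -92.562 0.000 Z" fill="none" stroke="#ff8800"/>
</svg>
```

(bCNC post)
(Date: synthetic)
G21
G90
G00 X188.911 Y67.170
M4 S215
G1 X177.375 Y65.093 F2965
G1 X168.559 Y72.817
G1 X169.101 Y84.527
G1 X178.594 Y91.403
G1 X189.889 Y88.269
G1 X194.481 Y77.484
G1 X188.911 Y67.170
G00 X77.223 Y122.615
M4 S215
G1 X67.397 Y129.423 F2965
G1 X56.174 Y136.946
G1 X43.556 Y145.184
G1 X29.542 Y154.136
G1 X14.132 Y163.802
G00 X51.476 Y41.025
M4 S215
G1 X56.102 Y13.325 F2965
G1 X28.402 Y8.699
G1 X23.776 Y36.399
G1 X51.476 Y41.025
G00 X65.893 Y156.825
M4 S215
G1 X36.409 Y63.062 F2965
G1 X59.588 Y89.882
G00 X26.037 Y37.500
M4 S215
G1 X40.152 Y42.780 F2965
G1 X61.718 Y68.963
G1 X85.225 Y104.288
G1 X105.166 Y136.992
G1 X116.034 Y155.313
G00 X9.113 Y133.957
M4 S215
G1 X101.675 Y133.957 F2965
G1 X101.675 Y57.496
G1 X9.113 Y57.496
G1 X9.113 Y133.957
M5
G00 X0.000 Y0.000

Since the viewBox matches the mm dimensions, user units are millimetres directly. The only transform is the Y-flip y_m = 195.793 − y_svg.

Shape 1 is a regular polygon drawn with `<polygon>`. Its stroke #ff8800 means engrave at S215, F2965. After flipping Y the toolpath is (188.911,67.170) → (177.375,65.093) → (168.559,72.817) → (169.101,84.527) → (178.594,91.403) → (189.889,88.269) → (194.481,77.484) → (188.911,67.170), returning to the start.

Shape 2 is a quadratic bezier drawn with `<path>`. Its stroke #ff8800 means engrave at S215, F2965. After flipping Y the toolpath is (77.223,122.615) → (67.397,129.423) → (56.174,136.946) → (43.556,145.184) → (29.542,154.136) → (14.132,163.802).

Shape 3 is a regular polygon drawn with `<polygon>`. Its stroke #ff8800 means engrave at S215, F2965. After flipping Y the toolpath is (51.476,41.025) → (56.102,13.325) → (28.402,8.699) → (23.776,36.399) → (51.476,41.025), returning to the start.

Shape 4 is a open polyline drawn with `<polyline>`. Its stroke #ff8800 means engrave at S215, F2965. After flipping Y the toolpath is (65.893,156.825) → (36.409,63.062) → (59.588,89.882).

Shape 5 is a cubic bezier drawn with `<path>`. Its stroke #ff8800 means engrave at S215, F2965. After flipping Y the toolpath is (26.037,37.500) → (40.152,42.780) → (61.718,68.963) → (85.225,104.288) → (105.166,136.992) → (116.034,155.313).

Shape 6 is a rectangle drawn with `<path>`. Its stroke #ff8800 means engrave at S215, F2965. After flipping Y the toolpath is (9.113,133.957) → (101.675,133.957) → (101.675,57.496) → (9.113,57.496) → (9.113,133.957), returning to the start.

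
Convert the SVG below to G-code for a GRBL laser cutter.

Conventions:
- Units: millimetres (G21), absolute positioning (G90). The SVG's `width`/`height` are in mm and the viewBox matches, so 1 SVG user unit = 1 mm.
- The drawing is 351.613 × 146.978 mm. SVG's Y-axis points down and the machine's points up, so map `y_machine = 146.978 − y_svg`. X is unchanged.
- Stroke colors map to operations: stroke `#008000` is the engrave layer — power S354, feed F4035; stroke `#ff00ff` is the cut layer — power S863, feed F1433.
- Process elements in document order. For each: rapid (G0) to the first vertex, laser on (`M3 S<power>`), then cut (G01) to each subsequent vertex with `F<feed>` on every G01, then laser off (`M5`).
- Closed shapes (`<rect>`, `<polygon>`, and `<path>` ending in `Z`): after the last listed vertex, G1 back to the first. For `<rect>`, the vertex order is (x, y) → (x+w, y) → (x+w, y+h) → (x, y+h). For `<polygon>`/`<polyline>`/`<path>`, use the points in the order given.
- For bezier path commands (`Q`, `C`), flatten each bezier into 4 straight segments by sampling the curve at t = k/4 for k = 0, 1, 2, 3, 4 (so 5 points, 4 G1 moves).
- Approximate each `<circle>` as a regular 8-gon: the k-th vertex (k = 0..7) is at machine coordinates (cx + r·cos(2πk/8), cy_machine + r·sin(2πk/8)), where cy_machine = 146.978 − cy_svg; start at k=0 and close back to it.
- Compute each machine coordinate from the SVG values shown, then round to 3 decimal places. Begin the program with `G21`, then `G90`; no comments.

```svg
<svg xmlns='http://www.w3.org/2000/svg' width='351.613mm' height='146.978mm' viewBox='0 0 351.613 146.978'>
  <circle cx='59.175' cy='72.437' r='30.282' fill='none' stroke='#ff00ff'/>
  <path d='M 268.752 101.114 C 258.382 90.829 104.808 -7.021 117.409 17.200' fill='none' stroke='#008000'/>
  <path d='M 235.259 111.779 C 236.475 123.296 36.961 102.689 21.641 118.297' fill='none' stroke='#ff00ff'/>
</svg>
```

G21
G90
G0 X89.457 Y74.541
M3 S863
G01 X80.588 Y95.954 F1433
G01 X59.175 Y104.823 F1433
G01 X37.762 Y95.954 F1433
G01 X28.893 Y74.541 F1433
G01 X37.762 Y53.128 F1433
G01 X59.175 Y44.259 F1433
G01 X80.588 Y53.128 F1433
G01 X89.457 Y74.541 F1433
M5
G0 X268.752 Y45.864
M3 S354
G01 X238.958 Y66.721 F4035
G01 X184.466 Y100.761 F4035
G01 X134.282 Y128.331 F4035
G01 X117.409 Y129.778 F4035
M5
G0 X235.259 Y35.199
M3 S863
G01 X204.549 Y31.517 F1433
G01 X134.651 Y33.474 F1433
G01 X61.653 Y34.664 F1433
G01 X21.641 Y28.681 F1433
M5

Since the viewBox matches the mm dimensions, user units are millimetres directly. The only transform is the Y-flip y_m = 146.978 − y_svg.

Shape 1 is a circle drawn with `<circle>`. Its stroke #ff00ff means cut at S863, F1433. After flipping Y the toolpath is (89.457,74.541) → (80.588,95.954) → (59.175,104.823) → (37.762,95.954) → (28.893,74.541) → (37.762,53.128) → (59.175,44.259) → (80.588,53.128) → (89.457,74.541), returning to the start.

Shape 2 is a cubic bezier drawn with `<path>`. Its stroke #008000 means engrave at S354, F4035. After flipping Y the toolpath is (268.752,45.864) → (238.958,66.721) → (184.466,100.761) → (134.282,128.331) → (117.409,129.778).

Shape 3 is a cubic bezier drawn with `<path>`. Its stroke #ff00ff means cut at S863, F1433. After flipping Y the toolpath is (235.259,35.199) → (204.549,31.517) → (134.651,33.474) → (61.653,34.664) → (21.641,28.681).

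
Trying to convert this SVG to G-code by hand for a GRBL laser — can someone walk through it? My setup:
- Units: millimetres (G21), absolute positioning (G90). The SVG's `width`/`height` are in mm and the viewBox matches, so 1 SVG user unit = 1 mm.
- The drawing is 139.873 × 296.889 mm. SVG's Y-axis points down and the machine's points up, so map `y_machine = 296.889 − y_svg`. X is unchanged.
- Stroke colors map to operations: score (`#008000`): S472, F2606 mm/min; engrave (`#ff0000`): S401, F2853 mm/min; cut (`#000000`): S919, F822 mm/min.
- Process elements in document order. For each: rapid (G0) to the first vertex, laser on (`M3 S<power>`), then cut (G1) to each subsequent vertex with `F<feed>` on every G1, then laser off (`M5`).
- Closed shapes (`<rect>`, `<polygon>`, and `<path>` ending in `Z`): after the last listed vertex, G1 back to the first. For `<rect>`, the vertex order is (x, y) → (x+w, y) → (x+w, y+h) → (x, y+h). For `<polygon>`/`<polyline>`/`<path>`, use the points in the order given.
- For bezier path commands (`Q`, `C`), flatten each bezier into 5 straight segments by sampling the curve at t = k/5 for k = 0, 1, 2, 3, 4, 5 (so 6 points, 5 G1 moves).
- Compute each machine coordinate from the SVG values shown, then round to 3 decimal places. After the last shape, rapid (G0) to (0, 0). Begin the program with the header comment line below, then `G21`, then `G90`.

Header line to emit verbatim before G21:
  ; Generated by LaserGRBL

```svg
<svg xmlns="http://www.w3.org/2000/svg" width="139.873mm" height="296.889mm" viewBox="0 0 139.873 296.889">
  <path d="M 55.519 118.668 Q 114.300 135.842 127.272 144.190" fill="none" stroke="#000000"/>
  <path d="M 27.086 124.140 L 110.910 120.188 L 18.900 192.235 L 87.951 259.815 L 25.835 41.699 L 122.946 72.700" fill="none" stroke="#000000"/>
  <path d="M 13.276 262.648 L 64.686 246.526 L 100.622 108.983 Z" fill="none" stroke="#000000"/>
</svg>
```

1 u = 1 mm; y_m = 296.889 − y.

[1] `<path>` quadratic bezier, #000000→cut S919 F822: (55.519,178.221) → (77.199,171.704) → (95.214,165.894) → (109.565,160.790) → (120.251,156.391) → (127.272,152.699)

[2] `<path>` open polyline, #000000→cut S919 F822: (27.086,172.749) → (110.910,176.701) → (18.900,104.654) → (87.951,37.074) → (25.835,255.190) → (122.946,224.189)

[3] `<path>` closed polygon, #000000→cut S919 F822: (13.276,34.241) → (64.686,50.363) → (100.622,187.906) → (13.276,34.241) (closed)

; Generated by LaserGRBL
G21
G90
G0 X55.519 Y178.221
M3 S919
G1 X77.199 Y171.704 F822
G1 X95.214 Y165.894 F822
G1 X109.565 Y160.790 F822
G1 X120.251 Y156.391 F822
G1 X127.272 Y152.699 F822
M5
G0 X27.086 Y172.749
M3 S919
G1 X110.910 Y176.701 F822
G1 X18.900 Y104.654 F822
G1 X87.951 Y37.074 F822
G1 X25.835 Y255.190 F822
G1 X122.946 Y224.189 F822
M5
G0 X13.276 Y34.241
M3 S919
G1 X64.686 Y50.363 F822
G1 X100.622 Y187.906 F822
G1 X13.276 Y34.241 F822
M5
G0 X0.000 Y0.000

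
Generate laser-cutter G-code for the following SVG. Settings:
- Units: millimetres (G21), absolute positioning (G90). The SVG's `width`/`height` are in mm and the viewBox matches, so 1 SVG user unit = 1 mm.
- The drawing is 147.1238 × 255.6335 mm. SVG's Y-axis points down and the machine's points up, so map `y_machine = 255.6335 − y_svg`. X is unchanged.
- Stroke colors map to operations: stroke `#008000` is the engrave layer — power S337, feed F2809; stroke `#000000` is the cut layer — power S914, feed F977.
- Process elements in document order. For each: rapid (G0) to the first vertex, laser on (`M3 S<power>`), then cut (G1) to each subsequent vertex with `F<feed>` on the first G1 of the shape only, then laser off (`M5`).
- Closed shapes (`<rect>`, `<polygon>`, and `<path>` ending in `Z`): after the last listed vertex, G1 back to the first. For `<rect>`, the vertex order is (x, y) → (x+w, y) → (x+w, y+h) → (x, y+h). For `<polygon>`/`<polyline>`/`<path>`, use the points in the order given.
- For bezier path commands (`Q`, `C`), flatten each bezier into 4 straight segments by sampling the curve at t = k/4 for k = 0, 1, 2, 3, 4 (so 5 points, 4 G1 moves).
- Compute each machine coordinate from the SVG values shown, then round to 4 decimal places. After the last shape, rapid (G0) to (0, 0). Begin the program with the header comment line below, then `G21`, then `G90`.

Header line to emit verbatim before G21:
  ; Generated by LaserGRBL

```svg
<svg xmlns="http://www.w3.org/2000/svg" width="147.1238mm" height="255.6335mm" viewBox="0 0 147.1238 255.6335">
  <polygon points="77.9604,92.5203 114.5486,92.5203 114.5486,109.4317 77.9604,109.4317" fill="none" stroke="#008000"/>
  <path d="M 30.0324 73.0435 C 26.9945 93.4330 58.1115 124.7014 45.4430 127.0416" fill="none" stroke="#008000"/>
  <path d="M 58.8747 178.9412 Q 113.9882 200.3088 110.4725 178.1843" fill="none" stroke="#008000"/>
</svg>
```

; Generated by LaserGRBL
G21
G90
G0 X77.9604 Y163.1132
M3 S337
G1 X114.5486 Y163.1132 F2809
G1 X114.5486 Y146.2018
G1 X77.9604 Y146.2018
G1 X77.9604 Y163.1132
M5
G0 X30.0324 Y182.5900
M3 S337
G1 X32.9402 Y165.8801 F2809
G1 X41.3492 Y148.8225
G1 X47.9524 Y135.1491
G1 X45.4430 Y128.5919
M5
G0 X58.8747 Y76.6923
M3 S337
G1 X82.7671 Y68.7268 F2809
G1 X99.3309 Y66.1977
G1 X108.5660 Y69.1052
G1 X110.4725 Y77.4492
M5
G0 X0.0000 Y0.0000

1 u = 1 mm; y_m = 255.6335 − y.

[1] `<polygon>` rectangle, #008000→engrave S337 F2809: (77.9604,163.1132) → (114.5486,163.1132) → (114.5486,146.2018) → (77.9604,146.2018) → (77.9604,163.1132) (closed)

[2] `<path>` cubic bezier, #008000→engrave S337 F2809: (30.0324,182.5900) → (32.9402,165.8801) → (41.3492,148.8225) → (47.9524,135.1491) → (45.4430,128.5919)

[3] `<path>` quadratic bezier, #008000→engrave S337 F2809: (58.8747,76.6923) → (82.7671,68.7268) → (99.3309,66.1977) → (108.5660,69.1052) → (110.4725,77.4492)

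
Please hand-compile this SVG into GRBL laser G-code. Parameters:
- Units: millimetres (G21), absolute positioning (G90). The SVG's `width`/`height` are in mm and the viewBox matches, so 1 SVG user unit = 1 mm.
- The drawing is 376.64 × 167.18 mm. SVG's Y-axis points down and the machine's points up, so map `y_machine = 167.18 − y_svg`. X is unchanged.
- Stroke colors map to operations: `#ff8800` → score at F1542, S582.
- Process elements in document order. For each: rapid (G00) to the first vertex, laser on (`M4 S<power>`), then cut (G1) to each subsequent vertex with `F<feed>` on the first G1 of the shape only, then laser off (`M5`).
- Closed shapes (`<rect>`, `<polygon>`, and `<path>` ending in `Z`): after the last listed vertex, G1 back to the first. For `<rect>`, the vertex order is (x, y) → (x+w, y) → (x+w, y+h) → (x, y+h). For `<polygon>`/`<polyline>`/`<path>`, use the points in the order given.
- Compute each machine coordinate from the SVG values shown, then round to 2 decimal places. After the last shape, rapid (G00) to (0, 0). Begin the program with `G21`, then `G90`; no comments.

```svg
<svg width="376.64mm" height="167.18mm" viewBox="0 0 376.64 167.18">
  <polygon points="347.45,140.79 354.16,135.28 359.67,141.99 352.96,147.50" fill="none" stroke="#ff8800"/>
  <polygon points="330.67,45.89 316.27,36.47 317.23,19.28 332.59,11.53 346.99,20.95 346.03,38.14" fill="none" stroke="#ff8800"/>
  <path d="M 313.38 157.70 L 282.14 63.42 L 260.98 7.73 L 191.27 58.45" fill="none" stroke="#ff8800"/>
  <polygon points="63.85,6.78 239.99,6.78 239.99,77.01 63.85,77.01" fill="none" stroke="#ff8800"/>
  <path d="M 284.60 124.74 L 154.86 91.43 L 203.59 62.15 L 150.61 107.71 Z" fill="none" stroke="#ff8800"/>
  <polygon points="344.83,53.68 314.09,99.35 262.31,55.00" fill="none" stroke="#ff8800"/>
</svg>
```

G21
G90
G00 X347.45 Y26.39
M4 S582
G1 X354.16 Y31.90 F1542
G1 X359.67 Y25.19
G1 X352.96 Y19.68
G1 X347.45 Y26.39
M5
G00 X330.67 Y121.29
M4 S582
G1 X316.27 Y130.71 F1542
G1 X317.23 Y147.90
G1 X332.59 Y155.65
G1 X346.99 Y146.23
G1 X346.03 Y129.04
G1 X330.67 Y121.29
M5
G00 X313.38 Y9.48
M4 S582
G1 X282.14 Y103.76 F1542
G1 X260.98 Y159.45
G1 X191.27 Y108.73
M5
G00 X63.85 Y160.40
M4 S582
G1 X239.99 Y160.40 F1542
G1 X239.99 Y90.17
G1 X63.85 Y90.17
G1 X63.85 Y160.40
M5
G00 X284.60 Y42.44
M4 S582
G1 X154.86 Y75.75 F1542
G1 X203.59 Y105.03
G1 X150.61 Y59.47
G1 X284.60 Y42.44
M5
G00 X344.83 Y113.50
M4 S582
G1 X314.09 Y67.83 F1542
G1 X262.31 Y112.18
G1 X344.83 Y113.50
M5
G00 X0.00 Y0.00

1 u = 1 mm; y_m = 167.18 − y.

[1] `<polygon>` regular polygon, #ff8800→score S582 F1542: (347.45,26.39) → (354.16,31.90) → (359.67,25.19) → (352.96,19.68) → (347.45,26.39) (closed)

[2] `<polygon>` regular polygon, #ff8800→score S582 F1542: (330.67,121.29) → (316.27,130.71) → (317.23,147.90) → (332.59,155.65) → (346.99,146.23) → (346.03,129.04) → (330.67,121.29) (closed)

[3] `<path>` open polyline, #ff8800→score S582 F1542: (313.38,9.48) → (282.14,103.76) → (260.98,159.45) → (191.27,108.73)

[4] `<polygon>` rectangle, #ff8800→score S582 F1542: (63.85,160.40) → (239.99,160.40) → (239.99,90.17) → (63.85,90.17) → (63.85,160.40) (closed)

[5] `<path>` closed polygon, #ff8800→score S582 F1542: (284.60,42.44) → (154.86,75.75) → (203.59,105.03) → (150.61,59.47) → (284.60,42.44) (closed)

[6] `<polygon>` closed polygon, #ff8800→score S582 F1542: (344.83,113.50) → (314.09,67.83) → (262.31,112.18) → (344.83,113.50) (closed)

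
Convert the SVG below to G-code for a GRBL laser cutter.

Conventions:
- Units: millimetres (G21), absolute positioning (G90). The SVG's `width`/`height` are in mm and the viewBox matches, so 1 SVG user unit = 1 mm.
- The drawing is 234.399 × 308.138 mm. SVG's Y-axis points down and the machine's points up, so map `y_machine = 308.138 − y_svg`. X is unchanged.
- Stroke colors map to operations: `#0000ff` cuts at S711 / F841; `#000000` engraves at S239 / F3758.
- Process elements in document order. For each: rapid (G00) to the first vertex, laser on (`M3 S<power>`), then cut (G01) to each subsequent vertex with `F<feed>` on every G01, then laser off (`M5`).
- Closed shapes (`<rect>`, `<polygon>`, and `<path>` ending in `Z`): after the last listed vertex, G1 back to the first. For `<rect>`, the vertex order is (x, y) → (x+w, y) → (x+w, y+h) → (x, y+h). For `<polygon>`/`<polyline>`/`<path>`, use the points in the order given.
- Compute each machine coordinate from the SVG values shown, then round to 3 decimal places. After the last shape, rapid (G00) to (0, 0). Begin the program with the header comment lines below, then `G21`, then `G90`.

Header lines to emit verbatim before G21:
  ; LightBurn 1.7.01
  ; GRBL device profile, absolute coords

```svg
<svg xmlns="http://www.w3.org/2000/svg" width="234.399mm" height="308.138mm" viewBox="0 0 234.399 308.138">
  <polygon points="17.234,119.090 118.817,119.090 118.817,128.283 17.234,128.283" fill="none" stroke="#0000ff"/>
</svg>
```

Since the viewBox matches the mm dimensions, user units are millimetres directly. The only transform is the Y-flip y_m = 308.138 − y_svg.

Shape 1 is a rectangle drawn with `<polygon>`. Its stroke #0000ff means cut at S711, F841. After flipping Y the toolpath is (17.234,189.048) → (118.817,189.048) → (118.817,179.855) → (17.234,179.855) → (17.234,189.048), returning to the start.

; LightBurn 1.7.01
; GRBL device profile, absolute coords
G21
G90
G00 X17.234 Y189.048
M3 S711
G01 X118.817 Y189.048 F841
G01 X118.817 Y179.855 F841
G01 X17.234 Y179.855 F841
G01 X17.234 Y189.048 F841
M5
G00 X0.000 Y0.000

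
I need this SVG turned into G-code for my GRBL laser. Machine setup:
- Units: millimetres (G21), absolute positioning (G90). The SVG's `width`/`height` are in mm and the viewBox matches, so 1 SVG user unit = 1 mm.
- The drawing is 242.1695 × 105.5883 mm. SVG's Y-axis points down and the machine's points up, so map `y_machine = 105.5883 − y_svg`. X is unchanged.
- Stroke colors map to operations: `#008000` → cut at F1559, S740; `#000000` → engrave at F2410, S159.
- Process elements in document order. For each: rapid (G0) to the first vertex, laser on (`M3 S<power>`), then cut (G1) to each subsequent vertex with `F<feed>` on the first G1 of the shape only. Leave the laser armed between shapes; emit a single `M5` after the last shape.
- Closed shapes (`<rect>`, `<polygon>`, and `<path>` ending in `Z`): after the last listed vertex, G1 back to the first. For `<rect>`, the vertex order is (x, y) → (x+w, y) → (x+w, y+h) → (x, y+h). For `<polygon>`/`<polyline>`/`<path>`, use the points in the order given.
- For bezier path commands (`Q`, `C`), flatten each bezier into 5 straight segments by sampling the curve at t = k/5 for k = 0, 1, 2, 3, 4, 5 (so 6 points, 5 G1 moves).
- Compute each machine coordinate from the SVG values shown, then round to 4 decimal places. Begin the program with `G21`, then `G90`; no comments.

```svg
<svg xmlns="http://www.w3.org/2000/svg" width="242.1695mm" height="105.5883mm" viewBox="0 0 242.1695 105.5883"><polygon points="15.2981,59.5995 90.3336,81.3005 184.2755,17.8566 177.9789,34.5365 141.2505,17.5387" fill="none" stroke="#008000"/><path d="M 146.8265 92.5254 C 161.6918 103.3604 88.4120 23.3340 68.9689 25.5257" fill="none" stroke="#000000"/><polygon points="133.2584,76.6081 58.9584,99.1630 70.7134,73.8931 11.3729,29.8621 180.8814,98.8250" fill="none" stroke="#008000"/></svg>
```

G21
G90
G0 X15.2981 Y45.9888
M3 S740
G1 X90.3336 Y24.2878 F1559
G1 X184.2755 Y87.7317
G1 X177.9789 Y71.0518
G1 X141.2505 Y88.0496
G1 X15.2981 Y45.9888
G0 X146.8265 Y13.0629
M3 S159
G1 X146.3041 Y16.0806 F2410
G1 X131.4420 Y32.5973
G1 X109.0554 Y54.3050
G1 X85.9593 Y72.8961
G1 X68.9689 Y80.0626
G0 X133.2584 Y28.9802
M3 S740
G1 X58.9584 Y6.4253 F1559
G1 X70.7134 Y31.6952
G1 X11.3729 Y75.7262
G1 X180.8814 Y6.7633
G1 X133.2584 Y28.9802
M5

Since the viewBox matches the mm dimensions, user units are millimetres directly. The only transform is the Y-flip y_m = 105.5883 − y_svg.

Shape 1 is a closed polygon drawn with `<polygon>`. Its stroke #008000 means cut at S740, F1559. After flipping Y the toolpath is (15.2981,45.9888) → (90.3336,24.2878) → (184.2755,87.7317) → (177.9789,71.0518) → (141.2505,88.0496) → (15.2981,45.9888), returning to the start.

Shape 2 is a cubic bezier drawn with `<path>`. Its stroke #000000 means engrave at S159, F2410. After flipping Y the toolpath is (146.8265,13.0629) → (146.3041,16.0806) → (131.4420,32.5973) → (109.0554,54.3050) → (85.9593,72.8961) → (68.9689,80.0626).

Shape 3 is a closed polygon drawn with `<polygon>`. Its stroke #008000 means cut at S740, F1559. After flipping Y the toolpath is (133.2584,28.9802) → (58.9584,6.4253) → (70.7134,31.6952) → (11.3729,75.7262) → (180.8814,6.7633) → (133.2584,28.9802), returning to the start.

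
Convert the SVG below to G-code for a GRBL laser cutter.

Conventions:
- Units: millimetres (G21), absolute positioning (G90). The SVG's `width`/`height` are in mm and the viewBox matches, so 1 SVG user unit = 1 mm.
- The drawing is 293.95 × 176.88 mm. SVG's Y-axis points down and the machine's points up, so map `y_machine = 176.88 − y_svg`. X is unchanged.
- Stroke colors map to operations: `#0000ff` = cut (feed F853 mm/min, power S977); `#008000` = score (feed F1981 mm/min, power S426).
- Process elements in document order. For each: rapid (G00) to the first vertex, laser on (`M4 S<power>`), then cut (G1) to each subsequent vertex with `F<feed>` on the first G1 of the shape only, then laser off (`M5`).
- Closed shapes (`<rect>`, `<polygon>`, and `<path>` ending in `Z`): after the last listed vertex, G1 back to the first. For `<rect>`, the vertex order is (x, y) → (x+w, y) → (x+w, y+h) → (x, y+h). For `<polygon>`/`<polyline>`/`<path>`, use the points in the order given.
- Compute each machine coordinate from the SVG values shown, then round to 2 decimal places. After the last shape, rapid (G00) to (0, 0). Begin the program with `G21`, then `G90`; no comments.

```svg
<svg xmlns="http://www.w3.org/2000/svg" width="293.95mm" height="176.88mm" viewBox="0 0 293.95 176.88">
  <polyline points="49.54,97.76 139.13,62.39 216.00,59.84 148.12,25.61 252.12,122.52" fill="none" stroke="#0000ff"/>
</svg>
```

1 u = 1 mm; y_m = 176.88 − y.

[1] `<polyline>` open polyline, #0000ff→cut S977 F853: (49.54,79.12) → (139.13,114.49) → (216.00,117.04) → (148.12,151.27) → (252.12,54.36)

G21
G90
G00 X49.54 Y79.12
M4 S977
G1 X139.13 Y114.49 F853
G1 X216.00 Y117.04
G1 X148.12 Y151.27
G1 X252.12 Y54.36
M5
G00 X0.00 Y0.00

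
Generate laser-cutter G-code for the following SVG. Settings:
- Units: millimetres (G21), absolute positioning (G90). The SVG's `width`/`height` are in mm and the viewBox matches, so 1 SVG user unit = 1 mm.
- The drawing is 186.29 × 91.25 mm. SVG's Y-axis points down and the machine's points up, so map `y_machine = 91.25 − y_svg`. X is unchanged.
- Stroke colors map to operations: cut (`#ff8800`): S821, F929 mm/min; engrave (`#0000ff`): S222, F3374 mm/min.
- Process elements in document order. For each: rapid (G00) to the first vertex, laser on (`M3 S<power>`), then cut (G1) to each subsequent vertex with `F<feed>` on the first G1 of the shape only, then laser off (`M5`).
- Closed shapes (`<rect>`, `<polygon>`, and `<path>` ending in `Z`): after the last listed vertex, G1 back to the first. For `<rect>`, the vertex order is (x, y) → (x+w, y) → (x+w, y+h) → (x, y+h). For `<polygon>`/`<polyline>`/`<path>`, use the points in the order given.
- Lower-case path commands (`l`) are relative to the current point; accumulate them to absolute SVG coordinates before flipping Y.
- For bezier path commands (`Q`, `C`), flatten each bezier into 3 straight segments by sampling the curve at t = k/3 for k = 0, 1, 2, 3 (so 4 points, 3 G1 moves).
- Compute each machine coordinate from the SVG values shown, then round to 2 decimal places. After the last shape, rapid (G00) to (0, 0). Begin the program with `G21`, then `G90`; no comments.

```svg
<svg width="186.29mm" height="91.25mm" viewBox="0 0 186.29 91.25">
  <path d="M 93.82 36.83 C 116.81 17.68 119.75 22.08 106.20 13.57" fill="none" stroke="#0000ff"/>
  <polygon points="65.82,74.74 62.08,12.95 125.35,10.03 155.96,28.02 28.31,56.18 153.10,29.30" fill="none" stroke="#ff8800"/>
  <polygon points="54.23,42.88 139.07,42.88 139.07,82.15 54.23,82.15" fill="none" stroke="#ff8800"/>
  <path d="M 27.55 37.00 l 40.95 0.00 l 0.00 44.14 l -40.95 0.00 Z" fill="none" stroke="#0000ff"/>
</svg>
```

Since the viewBox matches the mm dimensions, user units are millimetres directly. The only transform is the Y-flip y_m = 91.25 − y_svg.

Shape 1 is a cubic bezier drawn with `<path>`. Its stroke #0000ff means engrave at S222, F3374. After flipping Y the toolpath is (93.82,54.42) → (110.26,67.07) → (114.12,72.12) → (106.20,77.68).

Shape 2 is a closed polygon drawn with `<polygon>`. Its stroke #ff8800 means cut at S821, F929. After flipping Y the toolpath is (65.82,16.51) → (62.08,78.30) → (125.35,81.22) → (155.96,63.23) → (28.31,35.07) → (153.10,61.95) → (65.82,16.51), returning to the start.

Shape 3 is a rectangle drawn with `<polygon>`. Its stroke #ff8800 means cut at S821, F929. After flipping Y the toolpath is (54.23,48.37) → (139.07,48.37) → (139.07,9.10) → (54.23,9.10) → (54.23,48.37), returning to the start.

Shape 4 is a rectangle drawn with `<path>`. Its stroke #0000ff means engrave at S222, F3374. After flipping Y the toolpath is (27.55,54.25) → (68.50,54.25) → (68.50,10.11) → (27.55,10.11) → (27.55,54.25), returning to the start.

G21
G90
G00 X93.82 Y54.42
M3 S222
G1 X110.26 Y67.07 F3374
G1 X114.12 Y72.12
G1 X106.20 Y77.68
M5
G00 X65.82 Y16.51
M3 S821
G1 X62.08 Y78.30 F929
G1 X125.35 Y81.22
G1 X155.96 Y63.23
G1 X28.31 Y35.07
G1 X153.10 Y61.95
G1 X65.82 Y16.51
M5
G00 X54.23 Y48.37
M3 S821
G1 X139.07 Y48.37 F929
G1 X139.07 Y9.10
G1 X54.23 Y9.10
G1 X54.23 Y48.37
M5
G00 X27.55 Y54.25
M3 S222
G1 X68.50 Y54.25 F3374
G1 X68.50 Y10.11
G1 X27.55 Y10.11
G1 X27.55 Y54.25
M5
G00 X0.00 Y0.00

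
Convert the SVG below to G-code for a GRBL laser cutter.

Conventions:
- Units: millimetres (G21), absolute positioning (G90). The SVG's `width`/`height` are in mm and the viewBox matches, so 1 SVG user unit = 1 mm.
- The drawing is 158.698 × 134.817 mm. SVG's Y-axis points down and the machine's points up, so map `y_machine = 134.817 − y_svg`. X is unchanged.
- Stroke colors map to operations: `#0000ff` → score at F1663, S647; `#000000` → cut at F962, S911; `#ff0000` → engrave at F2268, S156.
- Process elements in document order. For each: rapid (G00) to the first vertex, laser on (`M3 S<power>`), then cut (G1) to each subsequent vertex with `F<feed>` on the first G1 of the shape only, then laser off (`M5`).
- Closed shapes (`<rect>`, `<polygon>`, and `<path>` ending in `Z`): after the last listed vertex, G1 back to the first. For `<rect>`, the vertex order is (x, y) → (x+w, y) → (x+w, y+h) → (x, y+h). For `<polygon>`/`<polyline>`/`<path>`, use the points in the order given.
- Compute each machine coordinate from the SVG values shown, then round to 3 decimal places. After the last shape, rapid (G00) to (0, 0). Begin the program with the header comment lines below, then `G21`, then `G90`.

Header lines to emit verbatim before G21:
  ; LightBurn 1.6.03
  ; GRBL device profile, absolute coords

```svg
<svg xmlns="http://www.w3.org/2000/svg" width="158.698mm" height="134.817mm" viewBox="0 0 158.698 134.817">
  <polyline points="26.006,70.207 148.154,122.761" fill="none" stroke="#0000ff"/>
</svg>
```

1 u = 1 mm; y_m = 134.817 − y.

[1] `<polyline>` line segment, #0000ff→score S647 F1663: (26.006,64.610) → (148.154,12.056)

; LightBurn 1.6.03
; GRBL device profile, absolute coords
G21
G90
G00 X26.006 Y64.610
M3 S647
G1 X148.154 Y12.056 F1663
M5
G00 X0.000 Y0.000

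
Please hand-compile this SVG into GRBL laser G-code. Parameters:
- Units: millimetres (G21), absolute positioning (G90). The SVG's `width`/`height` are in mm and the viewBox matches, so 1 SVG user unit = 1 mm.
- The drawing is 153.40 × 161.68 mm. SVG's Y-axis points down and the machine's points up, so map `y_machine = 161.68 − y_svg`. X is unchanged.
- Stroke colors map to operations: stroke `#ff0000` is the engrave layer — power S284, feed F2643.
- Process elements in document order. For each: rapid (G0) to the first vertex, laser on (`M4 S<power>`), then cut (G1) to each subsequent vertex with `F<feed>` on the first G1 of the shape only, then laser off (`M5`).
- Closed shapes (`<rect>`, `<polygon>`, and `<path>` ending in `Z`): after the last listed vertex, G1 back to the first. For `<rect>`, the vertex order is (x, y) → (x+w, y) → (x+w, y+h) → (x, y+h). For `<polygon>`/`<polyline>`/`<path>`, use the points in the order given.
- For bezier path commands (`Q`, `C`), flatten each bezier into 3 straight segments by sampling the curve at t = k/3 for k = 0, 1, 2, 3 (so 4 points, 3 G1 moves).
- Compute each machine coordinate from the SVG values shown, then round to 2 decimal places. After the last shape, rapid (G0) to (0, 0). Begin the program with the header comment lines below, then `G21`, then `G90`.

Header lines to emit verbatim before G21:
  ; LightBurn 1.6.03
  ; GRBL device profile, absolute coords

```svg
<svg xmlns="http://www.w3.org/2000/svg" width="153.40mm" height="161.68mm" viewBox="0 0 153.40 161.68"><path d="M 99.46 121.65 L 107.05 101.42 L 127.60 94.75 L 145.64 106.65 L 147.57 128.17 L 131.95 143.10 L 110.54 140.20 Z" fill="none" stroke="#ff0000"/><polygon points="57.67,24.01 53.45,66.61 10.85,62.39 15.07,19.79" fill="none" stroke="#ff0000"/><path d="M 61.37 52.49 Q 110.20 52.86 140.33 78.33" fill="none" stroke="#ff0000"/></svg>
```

viewBox `0 0 153.40 161.68` with mm width/height → 1 unit = 1 mm. Flip: y_m = 161.68 − y_svg.

**Shape 1** — `<path>` regular polygon, stroke `#ff0000` → engrave (S284, F2643). Machine vertices: (99.46,40.03) → (107.05,60.26) → (127.60,66.93) → (145.64,55.03) → (147.57,33.51) → (131.95,18.58) → (110.54,21.48) → (99.46,40.03). Closed: final G1 returns to the first vertex.

**Shape 2** — `<polygon>` regular polygon, stroke `#ff0000` → engrave (S284, F2643). Machine vertices: (57.67,137.67) → (53.45,95.07) → (10.85,99.29) → (15.07,141.89) → (57.67,137.67). Closed: final G1 returns to the first vertex.

**Shape 3** — `<path>` quadratic bezier, stroke `#ff0000` → engrave (S284, F2643). Control points (SVG): P0=(61.37,52.49), P1=(110.20,52.86), P2=(140.33,78.33); sampled at t=k/3. Machine vertices: (61.37,109.19) → (91.85,106.15) → (118.17,97.54) → (140.33,83.35). Open path.

; LightBurn 1.6.03
; GRBL device profile, absolute coords
G21
G90
G0 X99.46 Y40.03
M4 S284
G1 X107.05 Y60.26 F2643
G1 X127.60 Y66.93
G1 X145.64 Y55.03
G1 X147.57 Y33.51
G1 X131.95 Y18.58
G1 X110.54 Y21.48
G1 X99.46 Y40.03
M5
G0 X57.67 Y137.67
M4 S284
G1 X53.45 Y95.07 F2643
G1 X10.85 Y99.29
G1 X15.07 Y141.89
G1 X57.67 Y137.67
M5
G0 X61.37 Y109.19
M4 S284
G1 X91.85 Y106.15 F2643
G1 X118.17 Y97.54
G1 X140.33 Y83.35
M5
G0 X0.00 Y0.00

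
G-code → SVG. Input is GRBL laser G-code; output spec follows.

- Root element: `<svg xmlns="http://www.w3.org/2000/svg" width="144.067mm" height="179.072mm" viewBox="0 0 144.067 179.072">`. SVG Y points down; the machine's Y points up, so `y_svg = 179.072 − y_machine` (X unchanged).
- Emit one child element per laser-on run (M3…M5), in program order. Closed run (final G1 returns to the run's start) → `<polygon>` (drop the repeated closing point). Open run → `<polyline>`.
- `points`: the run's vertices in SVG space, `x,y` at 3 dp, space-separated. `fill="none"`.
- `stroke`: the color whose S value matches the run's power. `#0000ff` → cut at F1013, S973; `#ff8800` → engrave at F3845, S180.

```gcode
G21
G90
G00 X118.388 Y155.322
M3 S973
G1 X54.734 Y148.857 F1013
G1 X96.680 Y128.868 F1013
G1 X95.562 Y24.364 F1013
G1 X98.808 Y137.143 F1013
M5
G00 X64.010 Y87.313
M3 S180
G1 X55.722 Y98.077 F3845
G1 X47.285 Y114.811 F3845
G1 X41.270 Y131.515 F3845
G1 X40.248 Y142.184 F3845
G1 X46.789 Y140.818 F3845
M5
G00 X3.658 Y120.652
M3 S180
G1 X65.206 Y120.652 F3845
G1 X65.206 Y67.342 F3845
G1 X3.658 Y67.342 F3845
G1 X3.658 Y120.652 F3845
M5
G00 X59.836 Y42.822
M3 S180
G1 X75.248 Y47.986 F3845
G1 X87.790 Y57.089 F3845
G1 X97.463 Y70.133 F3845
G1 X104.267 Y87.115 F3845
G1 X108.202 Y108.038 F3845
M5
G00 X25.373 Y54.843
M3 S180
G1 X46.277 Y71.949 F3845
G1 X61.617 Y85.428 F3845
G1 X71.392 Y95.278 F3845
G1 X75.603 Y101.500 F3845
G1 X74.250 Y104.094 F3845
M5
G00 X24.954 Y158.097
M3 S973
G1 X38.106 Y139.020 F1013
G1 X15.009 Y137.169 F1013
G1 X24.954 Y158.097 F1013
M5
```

<svg xmlns="http://www.w3.org/2000/svg" width="144.067mm" height="179.072mm" viewBox="0 0 144.067 179.072">
  <polyline points="118.388,23.750 54.734,30.215 96.680,50.204 95.562,154.708 98.808,41.929" fill="none" stroke="#0000ff"/>
  <polyline points="64.010,91.759 55.722,80.995 47.285,64.261 41.270,47.557 40.248,36.888 46.789,38.254" fill="none" stroke="#ff8800"/>
  <polygon points="3.658,58.420 65.206,58.420 65.206,111.730 3.658,111.730" fill="none" stroke="#ff8800"/>
  <polyline points="59.836,136.250 75.248,131.086 87.790,121.983 97.463,108.939 104.267,91.957 108.202,71.034" fill="none" stroke="#ff8800"/>
  <polyline points="25.373,124.229 46.277,107.123 61.617,93.644 71.392,83.794 75.603,77.572 74.250,74.978" fill="none" stroke="#ff8800"/>
  <polygon points="24.954,20.975 38.106,40.052 15.009,41.903" fill="none" stroke="#0000ff"/>
</svg>

Machine Y-up, SVG Y-down with viewBox height 179.072, so y_svg = 179.072 − y_machine; X carries over.

Run 1: power S973 maps to stroke `#0000ff` (cut). The run is open, so emit a `<polyline>` with points (Y-flipped): 118.388,23.750 54.734,30.215 96.680,50.204 95.562,154.708 98.808,41.929.

Run 2: the run's S180 means `#ff8800` (engrave). The run is open, so emit a `<polyline>` with points (Y-flipped): 64.010,91.759 55.722,80.995 47.285,64.261 41.270,47.557 40.248,36.888 46.789,38.254.

Run 3: power S180 maps to stroke `#ff8800` (engrave). The run returns to its start, so emit a `<polygon>` with points (Y-flipped): 3.658,58.420 65.206,58.420 65.206,111.730 3.658,111.730.

Run 4: the run's S180 means `#ff8800` (engrave). The run is open, so emit a `<polyline>` with points (Y-flipped): 59.836,136.250 75.248,131.086 87.790,121.983 97.463,108.939 104.267,91.957 108.202,71.034.

Run 5: power S180 maps to stroke `#ff8800` (engrave). The run is open, so emit a `<polyline>` with points (Y-flipped): 25.373,124.229 46.277,107.123 61.617,93.644 71.392,83.794 75.603,77.572 74.250,74.978.

Run 6: S973 ⇒ cut layer `#0000ff`. The run returns to its start, so emit a `<polygon>` with points (Y-flipped): 24.954,20.975 38.106,40.052 15.009,41.903.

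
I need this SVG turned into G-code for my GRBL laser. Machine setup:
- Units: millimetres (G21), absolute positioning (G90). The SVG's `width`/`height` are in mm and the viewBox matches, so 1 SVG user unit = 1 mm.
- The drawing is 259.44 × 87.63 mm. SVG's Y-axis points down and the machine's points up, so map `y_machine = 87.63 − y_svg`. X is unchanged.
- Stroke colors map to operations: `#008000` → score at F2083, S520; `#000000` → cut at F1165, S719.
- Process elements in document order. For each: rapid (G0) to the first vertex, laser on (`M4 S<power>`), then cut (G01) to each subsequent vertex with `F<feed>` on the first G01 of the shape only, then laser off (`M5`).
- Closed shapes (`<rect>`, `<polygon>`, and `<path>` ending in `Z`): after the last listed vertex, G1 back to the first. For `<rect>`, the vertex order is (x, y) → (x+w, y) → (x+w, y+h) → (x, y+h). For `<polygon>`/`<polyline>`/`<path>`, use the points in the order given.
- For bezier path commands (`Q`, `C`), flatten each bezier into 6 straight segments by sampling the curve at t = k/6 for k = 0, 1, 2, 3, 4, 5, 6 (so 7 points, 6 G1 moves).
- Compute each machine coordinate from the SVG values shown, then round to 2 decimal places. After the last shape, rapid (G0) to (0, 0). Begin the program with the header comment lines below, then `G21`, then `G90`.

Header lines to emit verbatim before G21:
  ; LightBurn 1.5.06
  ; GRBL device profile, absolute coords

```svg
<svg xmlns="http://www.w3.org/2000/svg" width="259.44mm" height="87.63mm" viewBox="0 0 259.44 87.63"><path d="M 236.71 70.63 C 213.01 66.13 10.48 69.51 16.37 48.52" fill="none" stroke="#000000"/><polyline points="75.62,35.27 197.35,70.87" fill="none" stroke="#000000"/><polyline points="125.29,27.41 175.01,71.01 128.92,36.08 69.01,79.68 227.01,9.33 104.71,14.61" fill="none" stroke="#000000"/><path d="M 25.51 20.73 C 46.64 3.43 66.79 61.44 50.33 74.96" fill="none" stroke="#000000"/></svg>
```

; LightBurn 1.5.06
; GRBL device profile, absolute coords
G21
G90
G0 X236.71 Y17.00
M4 S719
G01 X211.75 Y18.74 F1165
G01 X167.74 Y20.07
G01 X115.44 Y21.87
G01 X65.61 Y25.05
G01 X29.00 Y30.50
G01 X16.37 Y39.11
M5
G0 X75.62 Y52.36
M4 S719
G01 X197.35 Y16.76 F1165
M5
G0 X125.29 Y60.22
M4 S719
G01 X175.01 Y16.62 F1165
G01 X128.92 Y51.55
G01 X69.01 Y7.95
G01 X227.01 Y78.30
G01 X104.71 Y73.02
M5
G0 X25.51 Y66.90
M4 S719
G01 X35.83 Y69.83 F1165
G01 X44.99 Y63.53
G01 X52.02 Y51.34
G01 X55.91 Y36.58
G01 X55.67 Y22.58
G01 X50.33 Y12.67
M5
G0 X0.00 Y0.00

1 u = 1 mm; y_m = 87.63 − y.

[1] `<path>` cubic bezier, #000000→cut S719 F1165: (236.71,17.00) → (211.75,18.74) → (167.74,20.07) → (115.44,21.87) → (65.61,25.05) → (29.00,30.50) → (16.37,39.11)

[2] `<polyline>` line segment, #000000→cut S719 F1165: (75.62,52.36) → (197.35,16.76)

[3] `<polyline>` open polyline, #000000→cut S719 F1165: (125.29,60.22) → (175.01,16.62) → (128.92,51.55) → (69.01,7.95) → (227.01,78.30) → (104.71,73.02)

[4] `<path>` cubic bezier, #000000→cut S719 F1165: (25.51,66.90) → (35.83,69.83) → (44.99,63.53) → (52.02,51.34) → (55.91,36.58) → (55.67,22.58) → (50.33,12.67)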